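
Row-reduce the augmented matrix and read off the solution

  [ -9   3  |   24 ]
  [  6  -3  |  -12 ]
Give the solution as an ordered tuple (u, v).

r1 ← -1/9·r1
  [ 1  -1/3  |  -8/3 ]
  [ 6    -3  |   -12 ]
r2 ← r2 − 6·r1
  [ 1  -1/3  |  -8/3 ]
  [ 0    -1  |     4 ]
r2 ← -1·r2
  [ 1  -1/3  |  -8/3 ]
  [ 0     1  |    -4 ]
r1 ← r1 + 1/3·r2
  [ 1  0  |  -4 ]
  [ 0  1  |  -4 ]
Reading off the last column: u = -4, v = -4.

(-4, -4)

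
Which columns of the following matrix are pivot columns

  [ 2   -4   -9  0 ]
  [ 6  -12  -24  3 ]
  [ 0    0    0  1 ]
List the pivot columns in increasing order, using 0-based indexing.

0, 2, 3

R1 -> 1/2·R1
  [ 1   -2  -9/2  0 ]
  [ 6  -12   -24  3 ]
  [ 0    0     0  1 ]
R2 -> R2 − 6·R1
  [ 1  -2  -9/2  0 ]
  [ 0   0     3  3 ]
  [ 0   0     0  1 ]
R2 -> 1/3·R2
  [ 1  -2  -9/2  0 ]
  [ 0   0     1  1 ]
  [ 0   0     0  1 ]
R2 -> R2 − R3
  [ 1  -2  -9/2  0 ]
  [ 0   0     1  0 ]
  [ 0   0     0  1 ]
R1 -> R1 + 9/2·R2
  [ 1  -2  0  0 ]
  [ 0   0  1  0 ]
  [ 0   0  0  1 ]
Pivot columns are the columns containing a leading 1.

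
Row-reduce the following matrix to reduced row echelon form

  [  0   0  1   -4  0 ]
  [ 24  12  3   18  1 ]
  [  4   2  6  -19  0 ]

R1 <=> R2
  [ 24  12  3   18  1 ]
  [  0   0  1   -4  0 ]
  [  4   2  6  -19  0 ]
R1 -> 1/24·R1
  [ 1  1/2  1/8  3/4  1/24 ]
  [ 0    0    1   -4     0 ]
  [ 4    2    6  -19     0 ]
R3 -> R3 − 4·R1
  [ 1  1/2   1/8  3/4  1/24 ]
  [ 0    0     1   -4     0 ]
  [ 0    0  11/2  -22  -1/6 ]
R3 -> R3 − 11/2·R2
  [ 1  1/2  1/8  3/4  1/24 ]
  [ 0    0    1   -4     0 ]
  [ 0    0    0    0  -1/6 ]
R3 -> -6·R3
  [ 1  1/2  1/8  3/4  1/24 ]
  [ 0    0    1   -4     0 ]
  [ 0    0    0    0     1 ]
R1 -> R1 − 1/24·R3
  [ 1  1/2  1/8  3/4  0 ]
  [ 0    0    1   -4  0 ]
  [ 0    0    0    0  1 ]
R1 -> R1 − 1/8·R2
  [ 1  1/2  0  5/4  0 ]
  [ 0    0  1   -4  0 ]
  [ 0    0  0    0  1 ]

[[1, 1/2, 0, 5/4, 0], [0, 0, 1, -4, 0], [0, 0, 0, 0, 1]]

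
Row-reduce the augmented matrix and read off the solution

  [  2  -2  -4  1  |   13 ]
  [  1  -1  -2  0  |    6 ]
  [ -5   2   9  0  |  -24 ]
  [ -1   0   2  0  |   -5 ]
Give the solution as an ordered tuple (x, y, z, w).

(-1, -1, -3, 1)

Multiply ρ1 by 1/2.
  [  1  -1  -2  1/2  |  13/2 ]
  [  1  -1  -2    0  |     6 ]
  [ -5   2   9    0  |   -24 ]
  [ -1   0   2    0  |    -5 ]
Subtract ρ1 from ρ2.
  [  1  -1  -2   1/2  |  13/2 ]
  [  0   0   0  -1/2  |  -1/2 ]
  [ -5   2   9     0  |   -24 ]
  [ -1   0   2     0  |    -5 ]
Add 5 times ρ1 to ρ3.
  [  1  -1  -2   1/2  |  13/2 ]
  [  0   0   0  -1/2  |  -1/2 ]
  [  0  -3  -1   5/2  |  17/2 ]
  [ -1   0   2     0  |    -5 ]
Add ρ1 to ρ4.
  [ 1  -1  -2   1/2  |  13/2 ]
  [ 0   0   0  -1/2  |  -1/2 ]
  [ 0  -3  -1   5/2  |  17/2 ]
  [ 0  -1   0   1/2  |   3/2 ]
Swap ρ2 and ρ3.
  [ 1  -1  -2   1/2  |  13/2 ]
  [ 0  -3  -1   5/2  |  17/2 ]
  [ 0   0   0  -1/2  |  -1/2 ]
  [ 0  -1   0   1/2  |   3/2 ]
Multiply ρ2 by -1/3.
  [ 1  -1   -2   1/2  |   13/2 ]
  [ 0   1  1/3  -5/6  |  -17/6 ]
  [ 0   0    0  -1/2  |   -1/2 ]
  [ 0  -1    0   1/2  |    3/2 ]
Add ρ2 to ρ4.
  [ 1  -1   -2   1/2  |   13/2 ]
  [ 0   1  1/3  -5/6  |  -17/6 ]
  [ 0   0    0  -1/2  |   -1/2 ]
  [ 0   0  1/3  -1/3  |   -4/3 ]
Swap ρ3 and ρ4.
  [ 1  -1   -2   1/2  |   13/2 ]
  [ 0   1  1/3  -5/6  |  -17/6 ]
  [ 0   0  1/3  -1/3  |   -4/3 ]
  [ 0   0    0  -1/2  |   -1/2 ]
Multiply ρ3 by 3.
  [ 1  -1   -2   1/2  |   13/2 ]
  [ 0   1  1/3  -5/6  |  -17/6 ]
  [ 0   0    1    -1  |     -4 ]
  [ 0   0    0  -1/2  |   -1/2 ]
Multiply ρ4 by -2.
  [ 1  -1   -2   1/2  |   13/2 ]
  [ 0   1  1/3  -5/6  |  -17/6 ]
  [ 0   0    1    -1  |     -4 ]
  [ 0   0    0     1  |      1 ]
Add ρ4 to ρ3.
  [ 1  -1   -2   1/2  |   13/2 ]
  [ 0   1  1/3  -5/6  |  -17/6 ]
  [ 0   0    1     0  |     -3 ]
  [ 0   0    0     1  |      1 ]
Add 5/6 times ρ4 to ρ2.
  [ 1  -1   -2  1/2  |  13/2 ]
  [ 0   1  1/3    0  |    -2 ]
  [ 0   0    1    0  |    -3 ]
  [ 0   0    0    1  |     1 ]
Subtract 1/2 times ρ4 from ρ1.
  [ 1  -1   -2  0  |   6 ]
  [ 0   1  1/3  0  |  -2 ]
  [ 0   0    1  0  |  -3 ]
  [ 0   0    0  1  |   1 ]
Subtract 1/3 times ρ3 from ρ2.
  [ 1  -1  -2  0  |   6 ]
  [ 0   1   0  0  |  -1 ]
  [ 0   0   1  0  |  -3 ]
  [ 0   0   0  1  |   1 ]
Add 2 times ρ3 to ρ1.
  [ 1  -1  0  0  |   0 ]
  [ 0   1  0  0  |  -1 ]
  [ 0   0  1  0  |  -3 ]
  [ 0   0  0  1  |   1 ]
Add ρ2 to ρ1.
  [ 1  0  0  0  |  -1 ]
  [ 0  1  0  0  |  -1 ]
  [ 0  0  1  0  |  -3 ]
  [ 0  0  0  1  |   1 ]
Reading off the last column: x = -1, y = -1, z = -3, w = 1.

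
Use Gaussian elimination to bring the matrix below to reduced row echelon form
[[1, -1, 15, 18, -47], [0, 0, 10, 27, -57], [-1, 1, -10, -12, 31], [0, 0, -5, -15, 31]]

[[1, -1, 0, 0, 1], [0, 0, 1, 0, -6/5], [0, 0, 0, 1, -5/3], [0, 0, 0, 0, 0]]

ρ3 -> ρ3 + ρ1
  [ 1  -1  15   18  -47 ]
  [ 0   0  10   27  -57 ]
  [ 0   0   5    6  -16 ]
  [ 0   0  -5  -15   31 ]
ρ2 -> 1/10·ρ2
  [ 1  -1  15     18     -47 ]
  [ 0   0   1  27/10  -57/10 ]
  [ 0   0   5      6     -16 ]
  [ 0   0  -5    -15      31 ]
ρ3 -> ρ3 − 5·ρ2
  [ 1  -1  15     18     -47 ]
  [ 0   0   1  27/10  -57/10 ]
  [ 0   0   0  -15/2    25/2 ]
  [ 0   0  -5    -15      31 ]
ρ4 -> ρ4 + 5·ρ2
  [ 1  -1  15     18     -47 ]
  [ 0   0   1  27/10  -57/10 ]
  [ 0   0   0  -15/2    25/2 ]
  [ 0   0   0   -3/2     5/2 ]
ρ3 -> -2/15·ρ3
  [ 1  -1  15     18     -47 ]
  [ 0   0   1  27/10  -57/10 ]
  [ 0   0   0      1    -5/3 ]
  [ 0   0   0   -3/2     5/2 ]
ρ4 -> ρ4 + 3/2·ρ3
  [ 1  -1  15     18     -47 ]
  [ 0   0   1  27/10  -57/10 ]
  [ 0   0   0      1    -5/3 ]
  [ 0   0   0      0       0 ]
ρ2 -> ρ2 − 27/10·ρ3
  [ 1  -1  15  18   -47 ]
  [ 0   0   1   0  -6/5 ]
  [ 0   0   0   1  -5/3 ]
  [ 0   0   0   0     0 ]
ρ1 -> ρ1 − 18·ρ3
  [ 1  -1  15  0   -17 ]
  [ 0   0   1  0  -6/5 ]
  [ 0   0   0  1  -5/3 ]
  [ 0   0   0  0     0 ]
ρ1 -> ρ1 − 15·ρ2
  [ 1  -1  0  0     1 ]
  [ 0   0  1  0  -6/5 ]
  [ 0   0  0  1  -5/3 ]
  [ 0   0  0  0     0 ]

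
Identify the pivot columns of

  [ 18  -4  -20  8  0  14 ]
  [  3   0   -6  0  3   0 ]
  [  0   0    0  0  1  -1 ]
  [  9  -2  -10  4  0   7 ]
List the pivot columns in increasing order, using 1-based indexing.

ρ1 -> 1/18·ρ1
ρ2 -> ρ2 − 3·ρ1
ρ4 -> ρ4 − 9·ρ1
ρ2 -> 3/2·ρ2
ρ2 -> ρ2 − 9/2·ρ3
ρ1 -> ρ1 + 2/9·ρ2
Pivot columns are the columns containing a leading 1.

1, 2, 5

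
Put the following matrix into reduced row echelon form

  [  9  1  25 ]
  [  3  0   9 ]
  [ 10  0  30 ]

ρ1 ← 1/9·ρ1
ρ2 ← ρ2 − 3·ρ1
ρ3 ← ρ3 − 10·ρ1
ρ2 ← -3·ρ2
ρ3 ← ρ3 + 10/9·ρ2
ρ1 ← ρ1 − 1/9·ρ2

[[1, 0, 3], [0, 1, -2], [0, 0, 0]]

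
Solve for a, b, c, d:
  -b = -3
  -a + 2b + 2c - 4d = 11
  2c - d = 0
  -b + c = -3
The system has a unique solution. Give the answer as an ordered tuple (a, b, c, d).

(-5, 3, 0, 0)

Form the augmented matrix and row-reduce:
  [  0  -1  0   0  |  -3 ]
  [ -1   2  2  -4  |  11 ]
  [  0   0  2  -1  |   0 ]
  [  0  -1  1   0  |  -3 ]
Swap R1 and R2.
  [ -1   2  2  -4  |  11 ]
  [  0  -1  0   0  |  -3 ]
  [  0   0  2  -1  |   0 ]
  [  0  -1  1   0  |  -3 ]
Multiply R1 by -1.
  [ 1  -2  -2   4  |  -11 ]
  [ 0  -1   0   0  |   -3 ]
  [ 0   0   2  -1  |    0 ]
  [ 0  -1   1   0  |   -3 ]
Multiply R2 by -1.
  [ 1  -2  -2   4  |  -11 ]
  [ 0   1   0   0  |    3 ]
  [ 0   0   2  -1  |    0 ]
  [ 0  -1   1   0  |   -3 ]
Add R2 to R4.
  [ 1  -2  -2   4  |  -11 ]
  [ 0   1   0   0  |    3 ]
  [ 0   0   2  -1  |    0 ]
  [ 0   0   1   0  |    0 ]
Multiply R3 by 1/2.
  [ 1  -2  -2     4  |  -11 ]
  [ 0   1   0     0  |    3 ]
  [ 0   0   1  -1/2  |    0 ]
  [ 0   0   1     0  |    0 ]
Subtract R3 from R4.
  [ 1  -2  -2     4  |  -11 ]
  [ 0   1   0     0  |    3 ]
  [ 0   0   1  -1/2  |    0 ]
  [ 0   0   0   1/2  |    0 ]
Multiply R4 by 2.
  [ 1  -2  -2     4  |  -11 ]
  [ 0   1   0     0  |    3 ]
  [ 0   0   1  -1/2  |    0 ]
  [ 0   0   0     1  |    0 ]
Add 1/2 times R4 to R3.
  [ 1  -2  -2  4  |  -11 ]
  [ 0   1   0  0  |    3 ]
  [ 0   0   1  0  |    0 ]
  [ 0   0   0  1  |    0 ]
Subtract 4 times R4 from R1.
  [ 1  -2  -2  0  |  -11 ]
  [ 0   1   0  0  |    3 ]
  [ 0   0   1  0  |    0 ]
  [ 0   0   0  1  |    0 ]
Add 2 times R3 to R1.
  [ 1  -2  0  0  |  -11 ]
  [ 0   1  0  0  |    3 ]
  [ 0   0  1  0  |    0 ]
  [ 0   0  0  1  |    0 ]
Add 2 times R2 to R1.
  [ 1  0  0  0  |  -5 ]
  [ 0  1  0  0  |   3 ]
  [ 0  0  1  0  |   0 ]
  [ 0  0  0  1  |   0 ]
Reading off the last column: a = -5, b = 3, c = 0, d = 0.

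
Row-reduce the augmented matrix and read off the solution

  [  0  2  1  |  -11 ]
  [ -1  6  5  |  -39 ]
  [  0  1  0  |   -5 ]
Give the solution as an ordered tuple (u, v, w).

(4, -5, -1)

R1 <=> R2
  [ -1  6  5  |  -39 ]
  [  0  2  1  |  -11 ]
  [  0  1  0  |   -5 ]
R1 -> -1·R1
  [ 1  -6  -5  |   39 ]
  [ 0   2   1  |  -11 ]
  [ 0   1   0  |   -5 ]
R2 -> 1/2·R2
  [ 1  -6   -5  |     39 ]
  [ 0   1  1/2  |  -11/2 ]
  [ 0   1    0  |     -5 ]
R3 -> R3 − R2
  [ 1  -6    -5  |     39 ]
  [ 0   1   1/2  |  -11/2 ]
  [ 0   0  -1/2  |    1/2 ]
R3 -> -2·R3
  [ 1  -6   -5  |     39 ]
  [ 0   1  1/2  |  -11/2 ]
  [ 0   0    1  |     -1 ]
R2 -> R2 − 1/2·R3
  [ 1  -6  -5  |  39 ]
  [ 0   1   0  |  -5 ]
  [ 0   0   1  |  -1 ]
R1 -> R1 + 5·R3
  [ 1  -6  0  |  34 ]
  [ 0   1  0  |  -5 ]
  [ 0   0  1  |  -1 ]
R1 -> R1 + 6·R2
  [ 1  0  0  |   4 ]
  [ 0  1  0  |  -5 ]
  [ 0  0  1  |  -1 ]
Reading off the last column: u = 4, v = -5, w = -1.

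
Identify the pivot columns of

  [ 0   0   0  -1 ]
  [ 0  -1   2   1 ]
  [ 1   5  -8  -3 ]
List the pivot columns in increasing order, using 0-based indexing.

0, 1, 3

r1 ↔ r3
  [ 1   5  -8  -3 ]
  [ 0  -1   2   1 ]
  [ 0   0   0  -1 ]
r2 -> -1·r2
  [ 1  5  -8  -3 ]
  [ 0  1  -2  -1 ]
  [ 0  0   0  -1 ]
r3 -> -1·r3
  [ 1  5  -8  -3 ]
  [ 0  1  -2  -1 ]
  [ 0  0   0   1 ]
r2 -> r2 + r3
  [ 1  5  -8  -3 ]
  [ 0  1  -2   0 ]
  [ 0  0   0   1 ]
r1 -> r1 + 3·r3
  [ 1  5  -8  0 ]
  [ 0  1  -2  0 ]
  [ 0  0   0  1 ]
r1 -> r1 − 5·r2
  [ 1  0   2  0 ]
  [ 0  1  -2  0 ]
  [ 0  0   0  1 ]
Pivot columns are the columns containing a leading 1.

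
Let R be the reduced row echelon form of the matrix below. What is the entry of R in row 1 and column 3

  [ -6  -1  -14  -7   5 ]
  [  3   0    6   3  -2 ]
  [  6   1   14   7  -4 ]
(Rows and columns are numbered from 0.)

1

r1 -> -1/6·r1
  [ 1  1/6  7/3  7/6  -5/6 ]
  [ 3    0    6    3    -2 ]
  [ 6    1   14    7    -4 ]
r2 -> r2 − 3·r1
  [ 1   1/6  7/3   7/6  -5/6 ]
  [ 0  -1/2   -1  -1/2   1/2 ]
  [ 6     1   14     7    -4 ]
r3 -> r3 − 6·r1
  [ 1   1/6  7/3   7/6  -5/6 ]
  [ 0  -1/2   -1  -1/2   1/2 ]
  [ 0     0    0     0     1 ]
r2 -> -2·r2
  [ 1  1/6  7/3  7/6  -5/6 ]
  [ 0    1    2    1    -1 ]
  [ 0    0    0    0     1 ]
r2 -> r2 + r3
  [ 1  1/6  7/3  7/6  -5/6 ]
  [ 0    1    2    1     0 ]
  [ 0    0    0    0     1 ]
r1 -> r1 + 5/6·r3
  [ 1  1/6  7/3  7/6  0 ]
  [ 0    1    2    1  0 ]
  [ 0    0    0    0  1 ]
r1 -> r1 − 1/6·r2
  [ 1  0  2  1  0 ]
  [ 0  1  2  1  0 ]
  [ 0  0  0  0  1 ]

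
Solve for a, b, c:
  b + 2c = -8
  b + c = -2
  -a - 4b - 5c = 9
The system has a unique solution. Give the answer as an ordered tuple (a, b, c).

(5, 4, -6)

Form the augmented matrix and row-reduce:
  [  0   1   2  |  -8 ]
  [  0   1   1  |  -2 ]
  [ -1  -4  -5  |   9 ]
ρ1 ↔ ρ3
  [ -1  -4  -5  |   9 ]
  [  0   1   1  |  -2 ]
  [  0   1   2  |  -8 ]
ρ1 ← -1·ρ1
  [ 1  4  5  |  -9 ]
  [ 0  1  1  |  -2 ]
  [ 0  1  2  |  -8 ]
ρ3 ← ρ3 − ρ2
  [ 1  4  5  |  -9 ]
  [ 0  1  1  |  -2 ]
  [ 0  0  1  |  -6 ]
ρ2 ← ρ2 − ρ3
  [ 1  4  5  |  -9 ]
  [ 0  1  0  |   4 ]
  [ 0  0  1  |  -6 ]
ρ1 ← ρ1 − 5·ρ3
  [ 1  4  0  |  21 ]
  [ 0  1  0  |   4 ]
  [ 0  0  1  |  -6 ]
ρ1 ← ρ1 − 4·ρ2
  [ 1  0  0  |   5 ]
  [ 0  1  0  |   4 ]
  [ 0  0  1  |  -6 ]
Reading off the last column: a = 5, b = 4, c = -6.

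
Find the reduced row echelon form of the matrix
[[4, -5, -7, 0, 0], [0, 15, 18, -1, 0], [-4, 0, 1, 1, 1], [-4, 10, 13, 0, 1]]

Multiply r1 by 1/4.
  [  1  -5/4  -7/4   0  0 ]
  [  0    15    18  -1  0 ]
  [ -4     0     1   1  1 ]
  [ -4    10    13   0  1 ]
Add 4 times r1 to r3.
  [  1  -5/4  -7/4   0  0 ]
  [  0    15    18  -1  0 ]
  [  0    -5    -6   1  1 ]
  [ -4    10    13   0  1 ]
Add 4 times r1 to r4.
  [ 1  -5/4  -7/4   0  0 ]
  [ 0    15    18  -1  0 ]
  [ 0    -5    -6   1  1 ]
  [ 0     5     6   0  1 ]
Multiply r2 by 1/15.
  [ 1  -5/4  -7/4      0  0 ]
  [ 0     1   6/5  -1/15  0 ]
  [ 0    -5    -6      1  1 ]
  [ 0     5     6      0  1 ]
Add 5 times r2 to r3.
  [ 1  -5/4  -7/4      0  0 ]
  [ 0     1   6/5  -1/15  0 ]
  [ 0     0     0    2/3  1 ]
  [ 0     5     6      0  1 ]
Subtract 5 times r2 from r4.
  [ 1  -5/4  -7/4      0  0 ]
  [ 0     1   6/5  -1/15  0 ]
  [ 0     0     0    2/3  1 ]
  [ 0     0     0    1/3  1 ]
Multiply r3 by 3/2.
  [ 1  -5/4  -7/4      0    0 ]
  [ 0     1   6/5  -1/15    0 ]
  [ 0     0     0      1  3/2 ]
  [ 0     0     0    1/3    1 ]
Subtract 1/3 times r3 from r4.
  [ 1  -5/4  -7/4      0    0 ]
  [ 0     1   6/5  -1/15    0 ]
  [ 0     0     0      1  3/2 ]
  [ 0     0     0      0  1/2 ]
Multiply r4 by 2.
  [ 1  -5/4  -7/4      0    0 ]
  [ 0     1   6/5  -1/15    0 ]
  [ 0     0     0      1  3/2 ]
  [ 0     0     0      0    1 ]
Subtract 3/2 times r4 from r3.
  [ 1  -5/4  -7/4      0  0 ]
  [ 0     1   6/5  -1/15  0 ]
  [ 0     0     0      1  0 ]
  [ 0     0     0      0  1 ]
Add 1/15 times r3 to r2.
  [ 1  -5/4  -7/4  0  0 ]
  [ 0     1   6/5  0  0 ]
  [ 0     0     0  1  0 ]
  [ 0     0     0  0  1 ]
Add 5/4 times r2 to r1.
  [ 1  0  -1/4  0  0 ]
  [ 0  1   6/5  0  0 ]
  [ 0  0     0  1  0 ]
  [ 0  0     0  0  1 ]

[[1, 0, -1/4, 0, 0], [0, 1, 6/5, 0, 0], [0, 0, 0, 1, 0], [0, 0, 0, 0, 1]]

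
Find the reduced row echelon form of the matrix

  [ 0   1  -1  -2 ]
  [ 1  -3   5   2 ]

ρ1 ↔ ρ2
  [ 1  -3   5   2 ]
  [ 0   1  -1  -2 ]
ρ1 -> ρ1 + 3·ρ2
  [ 1  0   2  -4 ]
  [ 0  1  -1  -2 ]

[[1, 0, 2, -4], [0, 1, -1, -2]]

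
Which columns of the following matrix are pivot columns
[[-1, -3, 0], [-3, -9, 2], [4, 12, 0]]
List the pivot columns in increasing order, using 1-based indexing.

1, 3

ρ1 ← -1·ρ1
  [  1   3  0 ]
  [ -3  -9  2 ]
  [  4  12  0 ]
ρ2 ← ρ2 + 3·ρ1
  [ 1   3  0 ]
  [ 0   0  2 ]
  [ 4  12  0 ]
ρ3 ← ρ3 − 4·ρ1
  [ 1  3  0 ]
  [ 0  0  2 ]
  [ 0  0  0 ]
ρ2 ← 1/2·ρ2
  [ 1  3  0 ]
  [ 0  0  1 ]
  [ 0  0  0 ]
Pivot columns are the columns containing a leading 1.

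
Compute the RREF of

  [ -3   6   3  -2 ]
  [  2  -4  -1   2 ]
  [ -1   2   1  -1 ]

R1 := -1/3·R1
  [  1  -2  -1  2/3 ]
  [  2  -4  -1    2 ]
  [ -1   2   1   -1 ]
R2 := R2 − 2·R1
  [  1  -2  -1  2/3 ]
  [  0   0   1  2/3 ]
  [ -1   2   1   -1 ]
R3 := R3 + R1
  [ 1  -2  -1   2/3 ]
  [ 0   0   1   2/3 ]
  [ 0   0   0  -1/3 ]
R3 := -3·R3
  [ 1  -2  -1  2/3 ]
  [ 0   0   1  2/3 ]
  [ 0   0   0    1 ]
R2 := R2 − 2/3·R3
  [ 1  -2  -1  2/3 ]
  [ 0   0   1    0 ]
  [ 0   0   0    1 ]
R1 := R1 − 2/3·R3
  [ 1  -2  -1  0 ]
  [ 0   0   1  0 ]
  [ 0   0   0  1 ]
R1 := R1 + R2
  [ 1  -2  0  0 ]
  [ 0   0  1  0 ]
  [ 0   0  0  1 ]

[[1, -2, 0, 0], [0, 0, 1, 0], [0, 0, 0, 1]]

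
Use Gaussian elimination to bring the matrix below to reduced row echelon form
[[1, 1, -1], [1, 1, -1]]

Subtract ρ1 from ρ2.
  [ 1  1  -1 ]
  [ 0  0   0 ]

[[1, 1, -1], [0, 0, 0]]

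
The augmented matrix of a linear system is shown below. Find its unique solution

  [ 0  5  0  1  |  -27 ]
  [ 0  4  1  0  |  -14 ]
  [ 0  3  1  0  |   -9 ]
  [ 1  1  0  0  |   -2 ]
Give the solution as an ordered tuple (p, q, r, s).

(3, -5, 6, -2)

R1 ↔ R4
  [ 1  1  0  0  |   -2 ]
  [ 0  4  1  0  |  -14 ]
  [ 0  3  1  0  |   -9 ]
  [ 0  5  0  1  |  -27 ]
R2 → 1/4·R2
  [ 1  1    0  0  |    -2 ]
  [ 0  1  1/4  0  |  -7/2 ]
  [ 0  3    1  0  |    -9 ]
  [ 0  5    0  1  |   -27 ]
R3 → R3 − 3·R2
  [ 1  1    0  0  |    -2 ]
  [ 0  1  1/4  0  |  -7/2 ]
  [ 0  0  1/4  0  |   3/2 ]
  [ 0  5    0  1  |   -27 ]
R4 → R4 − 5·R2
  [ 1  1     0  0  |     -2 ]
  [ 0  1   1/4  0  |   -7/2 ]
  [ 0  0   1/4  0  |    3/2 ]
  [ 0  0  -5/4  1  |  -19/2 ]
R3 → 4·R3
  [ 1  1     0  0  |     -2 ]
  [ 0  1   1/4  0  |   -7/2 ]
  [ 0  0     1  0  |      6 ]
  [ 0  0  -5/4  1  |  -19/2 ]
R4 → R4 + 5/4·R3
  [ 1  1    0  0  |    -2 ]
  [ 0  1  1/4  0  |  -7/2 ]
  [ 0  0    1  0  |     6 ]
  [ 0  0    0  1  |    -2 ]
R2 → R2 − 1/4·R3
  [ 1  1  0  0  |  -2 ]
  [ 0  1  0  0  |  -5 ]
  [ 0  0  1  0  |   6 ]
  [ 0  0  0  1  |  -2 ]
R1 → R1 − R2
  [ 1  0  0  0  |   3 ]
  [ 0  1  0  0  |  -5 ]
  [ 0  0  1  0  |   6 ]
  [ 0  0  0  1  |  -2 ]
Reading off the last column: p = 3, q = -5, r = 6, s = -2.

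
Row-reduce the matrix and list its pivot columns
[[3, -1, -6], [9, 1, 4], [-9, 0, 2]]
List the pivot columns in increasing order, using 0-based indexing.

0, 1, 2

r1 -> 1/3·r1
r2 -> r2 − 9·r1
r3 -> r3 + 9·r1
r2 -> 1/4·r2
r3 -> r3 + 3·r2
r3 -> 2·r3
r2 -> r2 − 11/2·r3
r1 -> r1 + 2·r3
r1 -> r1 + 1/3·r2
Pivot columns are the columns containing a leading 1.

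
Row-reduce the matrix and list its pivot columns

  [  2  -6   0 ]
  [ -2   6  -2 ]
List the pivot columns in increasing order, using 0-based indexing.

Multiply R1 by 1/2.
  [  1  -3   0 ]
  [ -2   6  -2 ]
Add 2 times R1 to R2.
  [ 1  -3   0 ]
  [ 0   0  -2 ]
Multiply R2 by -1/2.
  [ 1  -3  0 ]
  [ 0   0  1 ]
Pivot columns are the columns containing a leading 1.

0, 2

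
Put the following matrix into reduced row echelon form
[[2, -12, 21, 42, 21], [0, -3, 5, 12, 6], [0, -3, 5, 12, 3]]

[[1, 0, 1/2, -3, 0], [0, 1, -5/3, -4, 0], [0, 0, 0, 0, 1]]

ρ1 ← 1/2·ρ1
  [ 1  -6  21/2  21  21/2 ]
  [ 0  -3     5  12     6 ]
  [ 0  -3     5  12     3 ]
ρ2 ← -1/3·ρ2
  [ 1  -6  21/2  21  21/2 ]
  [ 0   1  -5/3  -4    -2 ]
  [ 0  -3     5  12     3 ]
ρ3 ← ρ3 + 3·ρ2
  [ 1  -6  21/2  21  21/2 ]
  [ 0   1  -5/3  -4    -2 ]
  [ 0   0     0   0    -3 ]
ρ3 ← -1/3·ρ3
  [ 1  -6  21/2  21  21/2 ]
  [ 0   1  -5/3  -4    -2 ]
  [ 0   0     0   0     1 ]
ρ2 ← ρ2 + 2·ρ3
  [ 1  -6  21/2  21  21/2 ]
  [ 0   1  -5/3  -4     0 ]
  [ 0   0     0   0     1 ]
ρ1 ← ρ1 − 21/2·ρ3
  [ 1  -6  21/2  21  0 ]
  [ 0   1  -5/3  -4  0 ]
  [ 0   0     0   0  1 ]
ρ1 ← ρ1 + 6·ρ2
  [ 1  0   1/2  -3  0 ]
  [ 0  1  -5/3  -4  0 ]
  [ 0  0     0   0  1 ]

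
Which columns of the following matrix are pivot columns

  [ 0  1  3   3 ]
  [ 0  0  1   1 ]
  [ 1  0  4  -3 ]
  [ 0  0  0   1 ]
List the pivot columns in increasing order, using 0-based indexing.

R1 <-> R3
  [ 1  0  4  -3 ]
  [ 0  0  1   1 ]
  [ 0  1  3   3 ]
  [ 0  0  0   1 ]
R2 <-> R3
  [ 1  0  4  -3 ]
  [ 0  1  3   3 ]
  [ 0  0  1   1 ]
  [ 0  0  0   1 ]
R3 -> R3 − R4
  [ 1  0  4  -3 ]
  [ 0  1  3   3 ]
  [ 0  0  1   0 ]
  [ 0  0  0   1 ]
R2 -> R2 − 3·R4
  [ 1  0  4  -3 ]
  [ 0  1  3   0 ]
  [ 0  0  1   0 ]
  [ 0  0  0   1 ]
R1 -> R1 + 3·R4
  [ 1  0  4  0 ]
  [ 0  1  3  0 ]
  [ 0  0  1  0 ]
  [ 0  0  0  1 ]
R2 -> R2 − 3·R3
  [ 1  0  4  0 ]
  [ 0  1  0  0 ]
  [ 0  0  1  0 ]
  [ 0  0  0  1 ]
R1 -> R1 − 4·R3
  [ 1  0  0  0 ]
  [ 0  1  0  0 ]
  [ 0  0  1  0 ]
  [ 0  0  0  1 ]
Pivot columns are the columns containing a leading 1.

0, 1, 2, 3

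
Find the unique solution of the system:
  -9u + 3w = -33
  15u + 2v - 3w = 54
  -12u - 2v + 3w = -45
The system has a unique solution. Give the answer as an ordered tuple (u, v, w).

(3, 3/2, -2)

Form the augmented matrix and row-reduce:
  [  -9   0   3  |  -33 ]
  [  15   2  -3  |   54 ]
  [ -12  -2   3  |  -45 ]
ρ1 → -1/9·ρ1
  [   1   0  -1/3  |  11/3 ]
  [  15   2    -3  |    54 ]
  [ -12  -2     3  |   -45 ]
ρ2 → ρ2 − 15·ρ1
  [   1   0  -1/3  |  11/3 ]
  [   0   2     2  |    -1 ]
  [ -12  -2     3  |   -45 ]
ρ3 → ρ3 + 12·ρ1
  [ 1   0  -1/3  |  11/3 ]
  [ 0   2     2  |    -1 ]
  [ 0  -2    -1  |    -1 ]
ρ2 → 1/2·ρ2
  [ 1   0  -1/3  |  11/3 ]
  [ 0   1     1  |  -1/2 ]
  [ 0  -2    -1  |    -1 ]
ρ3 → ρ3 + 2·ρ2
  [ 1  0  -1/3  |  11/3 ]
  [ 0  1     1  |  -1/2 ]
  [ 0  0     1  |    -2 ]
ρ2 → ρ2 − ρ3
  [ 1  0  -1/3  |  11/3 ]
  [ 0  1     0  |   3/2 ]
  [ 0  0     1  |    -2 ]
ρ1 → ρ1 + 1/3·ρ3
  [ 1  0  0  |    3 ]
  [ 0  1  0  |  3/2 ]
  [ 0  0  1  |   -2 ]
Reading off the last column: u = 3, v = 3/2, w = -2.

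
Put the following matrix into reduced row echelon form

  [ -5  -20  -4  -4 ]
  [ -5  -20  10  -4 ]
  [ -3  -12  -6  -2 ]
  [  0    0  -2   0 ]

R1 ← -1/5·R1
  [  1    4  4/5  4/5 ]
  [ -5  -20   10   -4 ]
  [ -3  -12   -6   -2 ]
  [  0    0   -2    0 ]
R2 ← R2 + 5·R1
  [  1    4  4/5  4/5 ]
  [  0    0   14    0 ]
  [ -3  -12   -6   -2 ]
  [  0    0   -2    0 ]
R3 ← R3 + 3·R1
  [ 1  4    4/5  4/5 ]
  [ 0  0     14    0 ]
  [ 0  0  -18/5  2/5 ]
  [ 0  0     -2    0 ]
R2 ← 1/14·R2
  [ 1  4    4/5  4/5 ]
  [ 0  0      1    0 ]
  [ 0  0  -18/5  2/5 ]
  [ 0  0     -2    0 ]
R3 ← R3 + 18/5·R2
  [ 1  4  4/5  4/5 ]
  [ 0  0    1    0 ]
  [ 0  0    0  2/5 ]
  [ 0  0   -2    0 ]
R4 ← R4 + 2·R2
  [ 1  4  4/5  4/5 ]
  [ 0  0    1    0 ]
  [ 0  0    0  2/5 ]
  [ 0  0    0    0 ]
R3 ← 5/2·R3
  [ 1  4  4/5  4/5 ]
  [ 0  0    1    0 ]
  [ 0  0    0    1 ]
  [ 0  0    0    0 ]
R1 ← R1 − 4/5·R3
  [ 1  4  4/5  0 ]
  [ 0  0    1  0 ]
  [ 0  0    0  1 ]
  [ 0  0    0  0 ]
R1 ← R1 − 4/5·R2
  [ 1  4  0  0 ]
  [ 0  0  1  0 ]
  [ 0  0  0  1 ]
  [ 0  0  0  0 ]

[[1, 4, 0, 0], [0, 0, 1, 0], [0, 0, 0, 1], [0, 0, 0, 0]]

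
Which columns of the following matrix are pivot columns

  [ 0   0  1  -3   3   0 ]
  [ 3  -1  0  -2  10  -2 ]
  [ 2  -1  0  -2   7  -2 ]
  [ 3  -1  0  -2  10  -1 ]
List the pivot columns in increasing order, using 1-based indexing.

R1 <-> R2
R1 := 1/3·R1
R3 := R3 − 2·R1
R4 := R4 − 3·R1
R2 <-> R3
R2 := -3·R2
R2 := R2 − 2·R4
R1 := R1 + 2/3·R4
R1 := R1 + 1/3·R2
Pivot columns are the columns containing a leading 1.

1, 2, 3, 6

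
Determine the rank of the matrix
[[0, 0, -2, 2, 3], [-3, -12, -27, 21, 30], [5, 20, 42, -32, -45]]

ρ1 <=> ρ2
  [ -3  -12  -27   21   30 ]
  [  0    0   -2    2    3 ]
  [  5   20   42  -32  -45 ]
ρ1 ← -1/3·ρ1
  [ 1   4   9   -7  -10 ]
  [ 0   0  -2    2    3 ]
  [ 5  20  42  -32  -45 ]
ρ3 ← ρ3 − 5·ρ1
  [ 1  4   9  -7  -10 ]
  [ 0  0  -2   2    3 ]
  [ 0  0  -3   3    5 ]
ρ2 ← -1/2·ρ2
  [ 1  4   9  -7   -10 ]
  [ 0  0   1  -1  -3/2 ]
  [ 0  0  -3   3     5 ]
ρ3 ← ρ3 + 3·ρ2
  [ 1  4  9  -7   -10 ]
  [ 0  0  1  -1  -3/2 ]
  [ 0  0  0   0   1/2 ]
ρ3 ← 2·ρ3
  [ 1  4  9  -7   -10 ]
  [ 0  0  1  -1  -3/2 ]
  [ 0  0  0   0     1 ]
ρ2 ← ρ2 + 3/2·ρ3
  [ 1  4  9  -7  -10 ]
  [ 0  0  1  -1    0 ]
  [ 0  0  0   0    1 ]
ρ1 ← ρ1 + 10·ρ3
  [ 1  4  9  -7  0 ]
  [ 0  0  1  -1  0 ]
  [ 0  0  0   0  1 ]
ρ1 ← ρ1 − 9·ρ2
  [ 1  4  0   2  0 ]
  [ 0  0  1  -1  0 ]
  [ 0  0  0   0  1 ]
The reduced form has 3 nonzero rows.

rank = 3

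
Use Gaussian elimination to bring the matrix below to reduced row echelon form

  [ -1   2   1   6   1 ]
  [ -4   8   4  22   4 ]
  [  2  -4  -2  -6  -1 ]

Multiply R1 by -1.
  [  1  -2  -1  -6  -1 ]
  [ -4   8   4  22   4 ]
  [  2  -4  -2  -6  -1 ]
Add 4 times R1 to R2.
  [ 1  -2  -1  -6  -1 ]
  [ 0   0   0  -2   0 ]
  [ 2  -4  -2  -6  -1 ]
Subtract 2 times R1 from R3.
  [ 1  -2  -1  -6  -1 ]
  [ 0   0   0  -2   0 ]
  [ 0   0   0   6   1 ]
Multiply R2 by -1/2.
  [ 1  -2  -1  -6  -1 ]
  [ 0   0   0   1   0 ]
  [ 0   0   0   6   1 ]
Subtract 6 times R2 from R3.
  [ 1  -2  -1  -6  -1 ]
  [ 0   0   0   1   0 ]
  [ 0   0   0   0   1 ]
Add R3 to R1.
  [ 1  -2  -1  -6  0 ]
  [ 0   0   0   1  0 ]
  [ 0   0   0   0  1 ]
Add 6 times R2 to R1.
  [ 1  -2  -1  0  0 ]
  [ 0   0   0  1  0 ]
  [ 0   0   0  0  1 ]

[[1, -2, -1, 0, 0], [0, 0, 0, 1, 0], [0, 0, 0, 0, 1]]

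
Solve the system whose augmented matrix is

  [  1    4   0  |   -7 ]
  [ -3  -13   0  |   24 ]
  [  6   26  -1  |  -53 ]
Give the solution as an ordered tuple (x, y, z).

Add 3 times R1 to R2.
  [ 1   4   0  |   -7 ]
  [ 0  -1   0  |    3 ]
  [ 6  26  -1  |  -53 ]
Subtract 6 times R1 from R3.
  [ 1   4   0  |   -7 ]
  [ 0  -1   0  |    3 ]
  [ 0   2  -1  |  -11 ]
Multiply R2 by -1.
  [ 1  4   0  |   -7 ]
  [ 0  1   0  |   -3 ]
  [ 0  2  -1  |  -11 ]
Subtract 2 times R2 from R3.
  [ 1  4   0  |  -7 ]
  [ 0  1   0  |  -3 ]
  [ 0  0  -1  |  -5 ]
Multiply R3 by -1.
  [ 1  4  0  |  -7 ]
  [ 0  1  0  |  -3 ]
  [ 0  0  1  |   5 ]
Subtract 4 times R2 from R1.
  [ 1  0  0  |   5 ]
  [ 0  1  0  |  -3 ]
  [ 0  0  1  |   5 ]
Reading off the last column: x = 5, y = -3, z = 5.

(5, -3, 5)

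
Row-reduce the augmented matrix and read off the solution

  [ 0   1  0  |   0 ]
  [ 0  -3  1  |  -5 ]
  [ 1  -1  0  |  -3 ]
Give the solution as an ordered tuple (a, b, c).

(-3, 0, -5)

ρ1 ↔ ρ3
  [ 1  -1  0  |  -3 ]
  [ 0  -3  1  |  -5 ]
  [ 0   1  0  |   0 ]
ρ2 := -1/3·ρ2
  [ 1  -1     0  |   -3 ]
  [ 0   1  -1/3  |  5/3 ]
  [ 0   1     0  |    0 ]
ρ3 := ρ3 − ρ2
  [ 1  -1     0  |    -3 ]
  [ 0   1  -1/3  |   5/3 ]
  [ 0   0   1/3  |  -5/3 ]
ρ3 := 3·ρ3
  [ 1  -1     0  |   -3 ]
  [ 0   1  -1/3  |  5/3 ]
  [ 0   0     1  |   -5 ]
ρ2 := ρ2 + 1/3·ρ3
  [ 1  -1  0  |  -3 ]
  [ 0   1  0  |   0 ]
  [ 0   0  1  |  -5 ]
ρ1 := ρ1 + ρ2
  [ 1  0  0  |  -3 ]
  [ 0  1  0  |   0 ]
  [ 0  0  1  |  -5 ]
Reading off the last column: a = -3, b = 0, c = -5.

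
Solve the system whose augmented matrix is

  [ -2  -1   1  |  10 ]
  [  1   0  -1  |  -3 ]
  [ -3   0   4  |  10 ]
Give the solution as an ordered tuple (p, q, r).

(-2, -5, 1)

Multiply R1 by -1/2.
  [  1  1/2  -1/2  |  -5 ]
  [  1    0    -1  |  -3 ]
  [ -3    0     4  |  10 ]
Subtract R1 from R2.
  [  1   1/2  -1/2  |  -5 ]
  [  0  -1/2  -1/2  |   2 ]
  [ -3     0     4  |  10 ]
Add 3 times R1 to R3.
  [ 1   1/2  -1/2  |  -5 ]
  [ 0  -1/2  -1/2  |   2 ]
  [ 0   3/2   5/2  |  -5 ]
Multiply R2 by -2.
  [ 1  1/2  -1/2  |  -5 ]
  [ 0    1     1  |  -4 ]
  [ 0  3/2   5/2  |  -5 ]
Subtract 3/2 times R2 from R3.
  [ 1  1/2  -1/2  |  -5 ]
  [ 0    1     1  |  -4 ]
  [ 0    0     1  |   1 ]
Subtract R3 from R2.
  [ 1  1/2  -1/2  |  -5 ]
  [ 0    1     0  |  -5 ]
  [ 0    0     1  |   1 ]
Add 1/2 times R3 to R1.
  [ 1  1/2  0  |  -9/2 ]
  [ 0    1  0  |    -5 ]
  [ 0    0  1  |     1 ]
Subtract 1/2 times R2 from R1.
  [ 1  0  0  |  -2 ]
  [ 0  1  0  |  -5 ]
  [ 0  0  1  |   1 ]
Reading off the last column: p = -2, q = -5, r = 1.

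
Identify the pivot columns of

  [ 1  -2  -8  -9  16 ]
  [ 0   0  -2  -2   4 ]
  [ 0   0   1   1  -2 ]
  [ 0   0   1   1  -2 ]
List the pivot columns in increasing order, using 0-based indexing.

0, 2

R2 ← -1/2·R2
  [ 1  -2  -8  -9  16 ]
  [ 0   0   1   1  -2 ]
  [ 0   0   1   1  -2 ]
  [ 0   0   1   1  -2 ]
R3 ← R3 − R2
  [ 1  -2  -8  -9  16 ]
  [ 0   0   1   1  -2 ]
  [ 0   0   0   0   0 ]
  [ 0   0   1   1  -2 ]
R4 ← R4 − R2
  [ 1  -2  -8  -9  16 ]
  [ 0   0   1   1  -2 ]
  [ 0   0   0   0   0 ]
  [ 0   0   0   0   0 ]
R1 ← R1 + 8·R2
  [ 1  -2  0  -1   0 ]
  [ 0   0  1   1  -2 ]
  [ 0   0  0   0   0 ]
  [ 0   0  0   0   0 ]
Pivot columns are the columns containing a leading 1.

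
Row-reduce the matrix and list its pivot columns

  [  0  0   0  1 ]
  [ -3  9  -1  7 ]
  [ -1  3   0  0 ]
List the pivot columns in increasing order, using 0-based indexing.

Swap r1 and r2.
  [ -3  9  -1  7 ]
  [  0  0   0  1 ]
  [ -1  3   0  0 ]
Multiply r1 by -1/3.
  [  1  -3  1/3  -7/3 ]
  [  0   0    0     1 ]
  [ -1   3    0     0 ]
Add r1 to r3.
  [ 1  -3  1/3  -7/3 ]
  [ 0   0    0     1 ]
  [ 0   0  1/3  -7/3 ]
Swap r2 and r3.
  [ 1  -3  1/3  -7/3 ]
  [ 0   0  1/3  -7/3 ]
  [ 0   0    0     1 ]
Multiply r2 by 3.
  [ 1  -3  1/3  -7/3 ]
  [ 0   0    1    -7 ]
  [ 0   0    0     1 ]
Add 7 times r3 to r2.
  [ 1  -3  1/3  -7/3 ]
  [ 0   0    1     0 ]
  [ 0   0    0     1 ]
Add 7/3 times r3 to r1.
  [ 1  -3  1/3  0 ]
  [ 0   0    1  0 ]
  [ 0   0    0  1 ]
Subtract 1/3 times r2 from r1.
  [ 1  -3  0  0 ]
  [ 0   0  1  0 ]
  [ 0   0  0  1 ]
Pivot columns are the columns containing a leading 1.

0, 2, 3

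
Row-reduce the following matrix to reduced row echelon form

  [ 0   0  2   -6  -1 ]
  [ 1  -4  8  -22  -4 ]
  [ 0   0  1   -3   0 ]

[[1, -4, 0, 2, 0], [0, 0, 1, -3, 0], [0, 0, 0, 0, 1]]

r1 ↔ r2
  [ 1  -4  8  -22  -4 ]
  [ 0   0  2   -6  -1 ]
  [ 0   0  1   -3   0 ]
r2 ← 1/2·r2
  [ 1  -4  8  -22    -4 ]
  [ 0   0  1   -3  -1/2 ]
  [ 0   0  1   -3     0 ]
r3 ← r3 − r2
  [ 1  -4  8  -22    -4 ]
  [ 0   0  1   -3  -1/2 ]
  [ 0   0  0    0   1/2 ]
r3 ← 2·r3
  [ 1  -4  8  -22    -4 ]
  [ 0   0  1   -3  -1/2 ]
  [ 0   0  0    0     1 ]
r2 ← r2 + 1/2·r3
  [ 1  -4  8  -22  -4 ]
  [ 0   0  1   -3   0 ]
  [ 0   0  0    0   1 ]
r1 ← r1 + 4·r3
  [ 1  -4  8  -22  0 ]
  [ 0   0  1   -3  0 ]
  [ 0   0  0    0  1 ]
r1 ← r1 − 8·r2
  [ 1  -4  0   2  0 ]
  [ 0   0  1  -3  0 ]
  [ 0   0  0   0  1 ]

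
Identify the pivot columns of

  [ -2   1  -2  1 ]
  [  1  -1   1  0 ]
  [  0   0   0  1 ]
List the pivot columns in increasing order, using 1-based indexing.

1, 2, 4

r1 -> -1/2·r1
r2 -> r2 − r1
r2 -> -2·r2
r2 -> r2 + r3
r1 -> r1 + 1/2·r3
r1 -> r1 + 1/2·r2
Pivot columns are the columns containing a leading 1.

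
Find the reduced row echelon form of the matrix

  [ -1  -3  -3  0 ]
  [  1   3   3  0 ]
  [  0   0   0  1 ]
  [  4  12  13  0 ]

Multiply R1 by -1.
  [ 1   3   3  0 ]
  [ 1   3   3  0 ]
  [ 0   0   0  1 ]
  [ 4  12  13  0 ]
Subtract R1 from R2.
  [ 1   3   3  0 ]
  [ 0   0   0  0 ]
  [ 0   0   0  1 ]
  [ 4  12  13  0 ]
Subtract 4 times R1 from R4.
  [ 1  3  3  0 ]
  [ 0  0  0  0 ]
  [ 0  0  0  1 ]
  [ 0  0  1  0 ]
Swap R2 and R4.
  [ 1  3  3  0 ]
  [ 0  0  1  0 ]
  [ 0  0  0  1 ]
  [ 0  0  0  0 ]
Subtract 3 times R2 from R1.
  [ 1  3  0  0 ]
  [ 0  0  1  0 ]
  [ 0  0  0  1 ]
  [ 0  0  0  0 ]

[[1, 3, 0, 0], [0, 0, 1, 0], [0, 0, 0, 1], [0, 0, 0, 0]]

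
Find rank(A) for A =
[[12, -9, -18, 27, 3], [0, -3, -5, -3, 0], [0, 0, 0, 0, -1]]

r1 -> 1/12·r1
  [ 1  -3/4  -3/2  9/4  1/4 ]
  [ 0    -3    -5   -3    0 ]
  [ 0     0     0    0   -1 ]
r2 -> -1/3·r2
  [ 1  -3/4  -3/2  9/4  1/4 ]
  [ 0     1   5/3    1    0 ]
  [ 0     0     0    0   -1 ]
r3 -> -1·r3
  [ 1  -3/4  -3/2  9/4  1/4 ]
  [ 0     1   5/3    1    0 ]
  [ 0     0     0    0    1 ]
r1 -> r1 − 1/4·r3
  [ 1  -3/4  -3/2  9/4  0 ]
  [ 0     1   5/3    1  0 ]
  [ 0     0     0    0  1 ]
r1 -> r1 + 3/4·r2
  [ 1  0  -1/4  3  0 ]
  [ 0  1   5/3  1  0 ]
  [ 0  0     0  0  1 ]
The reduced form has 3 nonzero rows.

rank = 3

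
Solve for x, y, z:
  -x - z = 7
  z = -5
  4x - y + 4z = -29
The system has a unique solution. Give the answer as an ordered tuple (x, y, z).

Form the augmented matrix and row-reduce:
  [ -1   0  -1  |    7 ]
  [  0   0   1  |   -5 ]
  [  4  -1   4  |  -29 ]
ρ1 -> -1·ρ1
  [ 1   0  1  |   -7 ]
  [ 0   0  1  |   -5 ]
  [ 4  -1  4  |  -29 ]
ρ3 -> ρ3 − 4·ρ1
  [ 1   0  1  |  -7 ]
  [ 0   0  1  |  -5 ]
  [ 0  -1  0  |  -1 ]
ρ2 <-> ρ3
  [ 1   0  1  |  -7 ]
  [ 0  -1  0  |  -1 ]
  [ 0   0  1  |  -5 ]
ρ2 -> -1·ρ2
  [ 1  0  1  |  -7 ]
  [ 0  1  0  |   1 ]
  [ 0  0  1  |  -5 ]
ρ1 -> ρ1 − ρ3
  [ 1  0  0  |  -2 ]
  [ 0  1  0  |   1 ]
  [ 0  0  1  |  -5 ]
Reading off the last column: x = -2, y = 1, z = -5.

(-2, 1, -5)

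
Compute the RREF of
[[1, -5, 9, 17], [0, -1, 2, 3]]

Multiply R2 by -1.
  [ 1  -5   9  17 ]
  [ 0   1  -2  -3 ]
Add 5 times R2 to R1.
  [ 1  0  -1   2 ]
  [ 0  1  -2  -3 ]

[[1, 0, -1, 2], [0, 1, -2, -3]]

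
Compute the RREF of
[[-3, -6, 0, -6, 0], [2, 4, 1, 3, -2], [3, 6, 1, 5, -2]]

R1 → -1/3·R1
  [ 1  2  0  2   0 ]
  [ 2  4  1  3  -2 ]
  [ 3  6  1  5  -2 ]
R2 → R2 − 2·R1
  [ 1  2  0   2   0 ]
  [ 0  0  1  -1  -2 ]
  [ 3  6  1   5  -2 ]
R3 → R3 − 3·R1
  [ 1  2  0   2   0 ]
  [ 0  0  1  -1  -2 ]
  [ 0  0  1  -1  -2 ]
R3 → R3 − R2
  [ 1  2  0   2   0 ]
  [ 0  0  1  -1  -2 ]
  [ 0  0  0   0   0 ]

[[1, 2, 0, 2, 0], [0, 0, 1, -1, -2], [0, 0, 0, 0, 0]]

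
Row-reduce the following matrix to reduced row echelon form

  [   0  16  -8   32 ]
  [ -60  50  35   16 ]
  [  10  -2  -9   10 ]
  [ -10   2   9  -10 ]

R1 <=> R2
R1 := -1/60·R1
R3 := R3 − 10·R1
R4 := R4 + 10·R1
R2 := 1/16·R2
R3 := R3 − 19/3·R2
R4 := R4 + 19/3·R2
R1 := R1 + 5/6·R2

[[1, 0, -1, 7/5], [0, 1, -1/2, 2], [0, 0, 0, 0], [0, 0, 0, 0]]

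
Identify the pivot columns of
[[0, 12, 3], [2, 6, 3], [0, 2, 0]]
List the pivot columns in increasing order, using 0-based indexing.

0, 1, 2

R1 <-> R2
  [ 2   6  3 ]
  [ 0  12  3 ]
  [ 0   2  0 ]
R1 := 1/2·R1
  [ 1   3  3/2 ]
  [ 0  12    3 ]
  [ 0   2    0 ]
R2 := 1/12·R2
  [ 1  3  3/2 ]
  [ 0  1  1/4 ]
  [ 0  2    0 ]
R3 := R3 − 2·R2
  [ 1  3   3/2 ]
  [ 0  1   1/4 ]
  [ 0  0  -1/2 ]
R3 := -2·R3
  [ 1  3  3/2 ]
  [ 0  1  1/4 ]
  [ 0  0    1 ]
R2 := R2 − 1/4·R3
  [ 1  3  3/2 ]
  [ 0  1    0 ]
  [ 0  0    1 ]
R1 := R1 − 3/2·R3
  [ 1  3  0 ]
  [ 0  1  0 ]
  [ 0  0  1 ]
R1 := R1 − 3·R2
  [ 1  0  0 ]
  [ 0  1  0 ]
  [ 0  0  1 ]
Pivot columns are the columns containing a leading 1.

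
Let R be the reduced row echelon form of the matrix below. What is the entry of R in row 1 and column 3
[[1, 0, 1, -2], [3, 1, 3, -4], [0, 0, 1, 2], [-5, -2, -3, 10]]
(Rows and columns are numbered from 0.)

2

R2 := R2 − 3·R1
  [  1   0   1  -2 ]
  [  0   1   0   2 ]
  [  0   0   1   2 ]
  [ -5  -2  -3  10 ]
R4 := R4 + 5·R1
  [ 1   0  1  -2 ]
  [ 0   1  0   2 ]
  [ 0   0  1   2 ]
  [ 0  -2  2   0 ]
R4 := R4 + 2·R2
  [ 1  0  1  -2 ]
  [ 0  1  0   2 ]
  [ 0  0  1   2 ]
  [ 0  0  2   4 ]
R4 := R4 − 2·R3
  [ 1  0  1  -2 ]
  [ 0  1  0   2 ]
  [ 0  0  1   2 ]
  [ 0  0  0   0 ]
R1 := R1 − R3
  [ 1  0  0  -4 ]
  [ 0  1  0   2 ]
  [ 0  0  1   2 ]
  [ 0  0  0   0 ]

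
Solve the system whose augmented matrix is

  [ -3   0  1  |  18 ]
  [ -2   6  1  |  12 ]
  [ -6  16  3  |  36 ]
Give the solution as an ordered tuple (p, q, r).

(-6, 0, 0)

Multiply r1 by -1/3.
  [  1   0  -1/3  |  -6 ]
  [ -2   6     1  |  12 ]
  [ -6  16     3  |  36 ]
Add 2 times r1 to r2.
  [  1   0  -1/3  |  -6 ]
  [  0   6   1/3  |   0 ]
  [ -6  16     3  |  36 ]
Add 6 times r1 to r3.
  [ 1   0  -1/3  |  -6 ]
  [ 0   6   1/3  |   0 ]
  [ 0  16     1  |   0 ]
Multiply r2 by 1/6.
  [ 1   0  -1/3  |  -6 ]
  [ 0   1  1/18  |   0 ]
  [ 0  16     1  |   0 ]
Subtract 16 times r2 from r3.
  [ 1  0  -1/3  |  -6 ]
  [ 0  1  1/18  |   0 ]
  [ 0  0   1/9  |   0 ]
Multiply r3 by 9.
  [ 1  0  -1/3  |  -6 ]
  [ 0  1  1/18  |   0 ]
  [ 0  0     1  |   0 ]
Subtract 1/18 times r3 from r2.
  [ 1  0  -1/3  |  -6 ]
  [ 0  1     0  |   0 ]
  [ 0  0     1  |   0 ]
Add 1/3 times r3 to r1.
  [ 1  0  0  |  -6 ]
  [ 0  1  0  |   0 ]
  [ 0  0  1  |   0 ]
Reading off the last column: p = -6, q = 0, r = 0.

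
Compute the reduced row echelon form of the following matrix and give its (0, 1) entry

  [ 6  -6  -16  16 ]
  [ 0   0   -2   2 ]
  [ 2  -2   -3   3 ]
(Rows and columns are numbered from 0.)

-1

R1 := 1/6·R1
  [ 1  -1  -8/3  8/3 ]
  [ 0   0    -2    2 ]
  [ 2  -2    -3    3 ]
R3 := R3 − 2·R1
  [ 1  -1  -8/3   8/3 ]
  [ 0   0    -2     2 ]
  [ 0   0   7/3  -7/3 ]
R2 := -1/2·R2
  [ 1  -1  -8/3   8/3 ]
  [ 0   0     1    -1 ]
  [ 0   0   7/3  -7/3 ]
R3 := R3 − 7/3·R2
  [ 1  -1  -8/3  8/3 ]
  [ 0   0     1   -1 ]
  [ 0   0     0    0 ]
R1 := R1 + 8/3·R2
  [ 1  -1  0   0 ]
  [ 0   0  1  -1 ]
  [ 0   0  0   0 ]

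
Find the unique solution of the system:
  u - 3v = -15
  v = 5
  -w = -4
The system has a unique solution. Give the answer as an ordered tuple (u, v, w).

(0, 5, 4)

Form the augmented matrix and row-reduce:
  [ 1  -3   0  |  -15 ]
  [ 0   1   0  |    5 ]
  [ 0   0  -1  |   -4 ]
ρ3 ← -1·ρ3
ρ1 ← ρ1 + 3·ρ2
Reading off the last column: u = 0, v = 5, w = 4.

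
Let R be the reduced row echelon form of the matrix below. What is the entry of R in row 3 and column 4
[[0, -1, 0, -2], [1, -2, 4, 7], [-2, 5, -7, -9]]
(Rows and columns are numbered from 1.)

R1 <=> R2
  [  1  -2   4   7 ]
  [  0  -1   0  -2 ]
  [ -2   5  -7  -9 ]
R3 := R3 + 2·R1
  [ 1  -2  4   7 ]
  [ 0  -1  0  -2 ]
  [ 0   1  1   5 ]
R2 := -1·R2
  [ 1  -2  4  7 ]
  [ 0   1  0  2 ]
  [ 0   1  1  5 ]
R3 := R3 − R2
  [ 1  -2  4  7 ]
  [ 0   1  0  2 ]
  [ 0   0  1  3 ]
R1 := R1 − 4·R3
  [ 1  -2  0  -5 ]
  [ 0   1  0   2 ]
  [ 0   0  1   3 ]
R1 := R1 + 2·R2
  [ 1  0  0  -1 ]
  [ 0  1  0   2 ]
  [ 0  0  1   3 ]

3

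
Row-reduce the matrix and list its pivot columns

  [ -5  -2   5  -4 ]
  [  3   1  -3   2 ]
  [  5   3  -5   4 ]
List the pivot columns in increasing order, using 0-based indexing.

ρ1 := -1/5·ρ1
ρ2 := ρ2 − 3·ρ1
ρ3 := ρ3 − 5·ρ1
ρ2 := -5·ρ2
ρ3 := ρ3 − ρ2
ρ3 := -1/2·ρ3
ρ2 := ρ2 − 2·ρ3
ρ1 := ρ1 − 4/5·ρ3
ρ1 := ρ1 − 2/5·ρ2
Pivot columns are the columns containing a leading 1.

0, 1, 3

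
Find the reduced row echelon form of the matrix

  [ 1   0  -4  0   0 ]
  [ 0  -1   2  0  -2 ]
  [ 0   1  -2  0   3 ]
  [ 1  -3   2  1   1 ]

[[1, 0, -4, 0, 0], [0, 1, -2, 0, 0], [0, 0, 0, 1, 0], [0, 0, 0, 0, 1]]

r4 ← r4 − r1
r2 ← -1·r2
r3 ← r3 − r2
r4 ← r4 + 3·r2
r3 <=> r4
r3 ← r3 − 7·r4
r2 ← r2 − 2·r4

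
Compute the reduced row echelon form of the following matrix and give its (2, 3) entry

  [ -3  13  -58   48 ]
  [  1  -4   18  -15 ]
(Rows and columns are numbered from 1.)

ρ1 ← -1/3·ρ1
  [ 1  -13/3  58/3  -16 ]
  [ 1     -4    18  -15 ]
ρ2 ← ρ2 − ρ1
  [ 1  -13/3  58/3  -16 ]
  [ 0    1/3  -4/3    1 ]
ρ2 ← 3·ρ2
  [ 1  -13/3  58/3  -16 ]
  [ 0      1    -4    3 ]
ρ1 ← ρ1 + 13/3·ρ2
  [ 1  0   2  -3 ]
  [ 0  1  -4   3 ]

-4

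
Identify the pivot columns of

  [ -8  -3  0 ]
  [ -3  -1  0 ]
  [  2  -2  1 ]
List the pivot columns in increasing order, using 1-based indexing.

Multiply r1 by -1/8.
  [  1  3/8  0 ]
  [ -3   -1  0 ]
  [  2   -2  1 ]
Add 3 times r1 to r2.
  [ 1  3/8  0 ]
  [ 0  1/8  0 ]
  [ 2   -2  1 ]
Subtract 2 times r1 from r3.
  [ 1    3/8  0 ]
  [ 0    1/8  0 ]
  [ 0  -11/4  1 ]
Multiply r2 by 8.
  [ 1    3/8  0 ]
  [ 0      1  0 ]
  [ 0  -11/4  1 ]
Add 11/4 times r2 to r3.
  [ 1  3/8  0 ]
  [ 0    1  0 ]
  [ 0    0  1 ]
Subtract 3/8 times r2 from r1.
  [ 1  0  0 ]
  [ 0  1  0 ]
  [ 0  0  1 ]
Pivot columns are the columns containing a leading 1.

1, 2, 3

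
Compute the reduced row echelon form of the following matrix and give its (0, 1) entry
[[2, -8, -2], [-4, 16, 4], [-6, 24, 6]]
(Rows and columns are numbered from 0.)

ρ1 ← 1/2·ρ1
  [  1  -4  -1 ]
  [ -4  16   4 ]
  [ -6  24   6 ]
ρ2 ← ρ2 + 4·ρ1
  [  1  -4  -1 ]
  [  0   0   0 ]
  [ -6  24   6 ]
ρ3 ← ρ3 + 6·ρ1
  [ 1  -4  -1 ]
  [ 0   0   0 ]
  [ 0   0   0 ]

-4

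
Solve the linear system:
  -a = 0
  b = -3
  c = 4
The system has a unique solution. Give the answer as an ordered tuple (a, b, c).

(0, -3, 4)

Form the augmented matrix and row-reduce:
  [ -1  0  0  |   0 ]
  [  0  1  0  |  -3 ]
  [  0  0  1  |   4 ]
r1 → -1·r1
  [ 1  0  0  |   0 ]
  [ 0  1  0  |  -3 ]
  [ 0  0  1  |   4 ]
Reading off the last column: a = 0, b = -3, c = 4.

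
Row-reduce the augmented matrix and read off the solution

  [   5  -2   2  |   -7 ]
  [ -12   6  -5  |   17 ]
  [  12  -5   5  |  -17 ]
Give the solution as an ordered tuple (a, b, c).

(-1, 0, -1)

ρ1 := 1/5·ρ1
  [   1  -2/5  2/5  |  -7/5 ]
  [ -12     6   -5  |    17 ]
  [  12    -5    5  |   -17 ]
ρ2 := ρ2 + 12·ρ1
  [  1  -2/5   2/5  |  -7/5 ]
  [  0   6/5  -1/5  |   1/5 ]
  [ 12    -5     5  |   -17 ]
ρ3 := ρ3 − 12·ρ1
  [ 1  -2/5   2/5  |  -7/5 ]
  [ 0   6/5  -1/5  |   1/5 ]
  [ 0  -1/5   1/5  |  -1/5 ]
ρ2 := 5/6·ρ2
  [ 1  -2/5   2/5  |  -7/5 ]
  [ 0     1  -1/6  |   1/6 ]
  [ 0  -1/5   1/5  |  -1/5 ]
ρ3 := ρ3 + 1/5·ρ2
  [ 1  -2/5   2/5  |  -7/5 ]
  [ 0     1  -1/6  |   1/6 ]
  [ 0     0   1/6  |  -1/6 ]
ρ3 := 6·ρ3
  [ 1  -2/5   2/5  |  -7/5 ]
  [ 0     1  -1/6  |   1/6 ]
  [ 0     0     1  |    -1 ]
ρ2 := ρ2 + 1/6·ρ3
  [ 1  -2/5  2/5  |  -7/5 ]
  [ 0     1    0  |     0 ]
  [ 0     0    1  |    -1 ]
ρ1 := ρ1 − 2/5·ρ3
  [ 1  -2/5  0  |  -1 ]
  [ 0     1  0  |   0 ]
  [ 0     0  1  |  -1 ]
ρ1 := ρ1 + 2/5·ρ2
  [ 1  0  0  |  -1 ]
  [ 0  1  0  |   0 ]
  [ 0  0  1  |  -1 ]
Reading off the last column: a = -1, b = 0, c = -1.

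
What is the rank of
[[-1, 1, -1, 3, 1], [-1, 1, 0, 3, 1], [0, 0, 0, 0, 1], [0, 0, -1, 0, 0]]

Multiply R1 by -1.
  [  1  -1   1  -3  -1 ]
  [ -1   1   0   3   1 ]
  [  0   0   0   0   1 ]
  [  0   0  -1   0   0 ]
Add R1 to R2.
  [ 1  -1   1  -3  -1 ]
  [ 0   0   1   0   0 ]
  [ 0   0   0   0   1 ]
  [ 0   0  -1   0   0 ]
Add R2 to R4.
  [ 1  -1  1  -3  -1 ]
  [ 0   0  1   0   0 ]
  [ 0   0  0   0   1 ]
  [ 0   0  0   0   0 ]
Add R3 to R1.
  [ 1  -1  1  -3  0 ]
  [ 0   0  1   0  0 ]
  [ 0   0  0   0  1 ]
  [ 0   0  0   0  0 ]
Subtract R2 from R1.
  [ 1  -1  0  -3  0 ]
  [ 0   0  1   0  0 ]
  [ 0   0  0   0  1 ]
  [ 0   0  0   0  0 ]
The reduced form has 3 nonzero rows.

rank = 3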